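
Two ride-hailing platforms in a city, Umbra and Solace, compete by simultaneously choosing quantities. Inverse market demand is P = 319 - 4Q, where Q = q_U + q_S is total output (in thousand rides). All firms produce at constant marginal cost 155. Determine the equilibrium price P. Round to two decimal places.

A representative firm's profit is π_i = q_i(319 - 4Q) - 155q_i.
First-order condition (treating rivals' output as given): 164 - 8q_i - 4q_j = 0.
By symmetry each firm produces the same amount; substituting q_j = q_i yields q_i = 164/12 = 41/3.
Total output Q = 82/3, so price P = 319 - 4·(82/3) = 629/3.

209.67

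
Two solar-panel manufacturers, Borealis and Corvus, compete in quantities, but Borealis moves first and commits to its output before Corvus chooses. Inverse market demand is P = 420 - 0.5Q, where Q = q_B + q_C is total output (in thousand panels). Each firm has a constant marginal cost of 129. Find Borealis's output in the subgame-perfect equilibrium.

291

The follower Corvus best-responds to any q_B: π_C = (420 - 0.5Q)q_C - 129q_C.
∂π_C/∂q_C = 291 - (1/2)q_B - q_C = 0 gives the reaction function q_C = (291 - (1/2)q_B).
Borealis substitutes q_C(q_B) into its own profit: π_B = q_B(420 - (1/2)q_B - (291 - (1/2)q_B)/2) - 129q_B = (549/2 - (1/4)q_B)q_B - 129q_B.
The leader's first-order condition 291/2 - (1/2)q_B = 0 yields q_B = 291.
Then q_C = (291 - (1/2)·291) = 291/2.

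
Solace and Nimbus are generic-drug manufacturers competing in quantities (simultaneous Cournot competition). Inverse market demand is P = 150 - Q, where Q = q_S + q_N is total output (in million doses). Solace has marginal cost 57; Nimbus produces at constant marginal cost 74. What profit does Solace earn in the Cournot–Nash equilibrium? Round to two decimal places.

1344.44

Solace's profit: π_S = (150 - Q)q_S - (57q_S). Setting ∂π_S/∂q_S = 0: 93 - 2q_S - (q_N) = 0.
Nimbus's profit: π_N = (150 - Q)q_N - (74q_N). Setting ∂π_N/∂q_N = 0: 76 - 2q_N - (q_S) = 0.
So q_S = (93 - q_N)/2 and q_N = (76 - q_S)/2.
Substituting one into the other gives q_S = 110/3 and q_N = 59/3.
Price P = 150 - 169/3 = 281/3.
Solace's profit: (281/3 - 57)·(110/3) = 1344.4444.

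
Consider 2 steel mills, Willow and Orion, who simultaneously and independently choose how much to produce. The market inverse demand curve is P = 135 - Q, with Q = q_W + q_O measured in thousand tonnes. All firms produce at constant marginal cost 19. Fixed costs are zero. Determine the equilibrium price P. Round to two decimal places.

57.67

Each firm earns π_i = (135 - Q)q_i - 19q_i.
First-order condition (treating rivals' output as given): 116 - 2q_i - q_j = 0.
By symmetry each firm produces the same amount; substituting q_j = q_i yields q_i = 116/3.
Total output Q = 232/3, so price P = 135 - 232/3 = 173/3.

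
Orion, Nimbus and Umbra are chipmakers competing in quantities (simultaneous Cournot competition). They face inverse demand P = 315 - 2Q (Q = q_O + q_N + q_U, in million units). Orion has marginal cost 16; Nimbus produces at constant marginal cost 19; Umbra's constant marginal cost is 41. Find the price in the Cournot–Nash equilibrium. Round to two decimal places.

97.75

Orion's profit: π_O = (315 - 2Q)q_O - (16q_O). Setting ∂π_O/∂q_O = 0: 299 - 4q_O - 2(q_N + q_U) = 0.
Nimbus's first-order condition: 296 - 4q_N - 2(q_O + q_U) = 0.
Umbra's first-order condition: 274 - 4q_U - 2(q_O + q_N) = 0.
Adding the 3 first-order conditions: 869 − 8Q = 0, so Q = 869/8.
Back-substituting: q_O = (299 − 869/4)/2 = 327/8, q_N = (296 − 869/4)/2 = 315/8, q_U = (274 − 869/4)/2 = 227/8.
Total output Q = 869/8, so price P = 315 - 2·(869/8) = 391/4.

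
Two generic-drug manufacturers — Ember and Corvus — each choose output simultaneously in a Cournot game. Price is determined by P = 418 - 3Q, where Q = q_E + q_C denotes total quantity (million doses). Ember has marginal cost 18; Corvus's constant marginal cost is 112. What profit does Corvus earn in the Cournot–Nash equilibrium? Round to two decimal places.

1664.59

Ember's profit: π_E = (418 - 3Q)q_E - (18q_E). Setting ∂π_E/∂q_E = 0: 400 - 6q_E - 3(q_C) = 0.
Corvus's first-order condition: 306 - 6q_C - 3(q_E) = 0.
Rearranging gives the reaction functions q_E = (400 - 3q_C)/6 and q_C = (306 - 3q_E)/6.
Substituting one into the other gives q_E = 494/9 and q_C = 212/9.
Price P = 418 - 3·(706/9) = 548/3.
Corvus's profit: (548/3 - 112)·(212/9) = 1664.5926.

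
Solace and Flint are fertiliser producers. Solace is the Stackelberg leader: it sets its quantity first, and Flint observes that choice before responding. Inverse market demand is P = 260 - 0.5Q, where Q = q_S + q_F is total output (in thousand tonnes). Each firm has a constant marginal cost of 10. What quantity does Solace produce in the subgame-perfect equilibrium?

250

The follower Flint best-responds to any q_S: π_F = (260 - 0.5Q)q_F - 10q_F.
Setting the follower's marginal profit to zero, 250 - (1/2)q_S - q_F = 0, i.e. q_F = (250 - (1/2)q_S).
The leader anticipates this reaction. Substituting into P = 260 - 0.5Q gives P = 135 - (1/4)q_S, so π_S = (135 - (1/4)q_S)q_S - 10q_S.
The leader's first-order condition 125 - (1/2)q_S = 0 yields q_S = 250.
Then q_F = (250 - (1/2)·250) = 125.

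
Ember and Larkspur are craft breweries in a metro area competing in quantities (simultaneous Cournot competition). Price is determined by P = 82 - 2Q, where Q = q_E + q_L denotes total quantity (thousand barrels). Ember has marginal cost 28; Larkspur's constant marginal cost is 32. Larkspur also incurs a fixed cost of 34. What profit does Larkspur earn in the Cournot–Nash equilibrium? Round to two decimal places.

Ember's profit: π_E = (82 - 2Q)q_E - (28q_E). Setting ∂π_E/∂q_E = 0: 54 - 4q_E - 2(q_L) = 0.
Larkspur's profit: π_L = (82 - 2Q)q_L - (32q_L). Setting ∂π_L/∂q_L = 0: 50 - 4q_L - 2(q_E) = 0.
Best responses: q_E = (54 - 2q_L)/4, q_L = (50 - 2q_E)/4.
Solving the pair: q_E = 29/3, q_L = 23/3.
Price P = 82 - 2·(52/3) = 142/3.
Larkspur's profit: (142/3 - 32)·(23/3) - 34 = 752/9.

83.56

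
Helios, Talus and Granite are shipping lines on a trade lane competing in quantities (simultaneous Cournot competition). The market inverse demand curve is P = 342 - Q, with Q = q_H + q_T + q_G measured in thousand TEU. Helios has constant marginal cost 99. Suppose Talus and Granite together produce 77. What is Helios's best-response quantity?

83

With rivals' combined output fixed at 77, Helios's profit is π_H = (342 - 77 - q_H)q_H - (99q_H) = (265 - q_H)q_H - (99q_H).
∂π_H/∂q_H = 166 - 2q_H = 0, so q_H = 83.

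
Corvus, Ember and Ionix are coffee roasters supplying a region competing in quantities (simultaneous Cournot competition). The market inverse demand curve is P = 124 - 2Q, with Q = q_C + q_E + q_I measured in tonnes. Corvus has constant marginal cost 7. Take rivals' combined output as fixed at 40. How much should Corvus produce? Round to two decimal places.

9.25

With rivals' combined output fixed at 40, Corvus's profit is π_C = (124 - 2·40 - 2q_C)q_C - (7q_C) = (44 - 2q_C)q_C - (7q_C).
∂π_C/∂q_C = 37 - 4q_C = 0, so q_C = 37/4.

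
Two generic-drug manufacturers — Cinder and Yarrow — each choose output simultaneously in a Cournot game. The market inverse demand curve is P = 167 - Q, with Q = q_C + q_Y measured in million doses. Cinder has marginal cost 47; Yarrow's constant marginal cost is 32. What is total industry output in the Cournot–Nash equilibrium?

85

Cinder's profit: π_C = (167 - Q)q_C - (47q_C). Setting ∂π_C/∂q_C = 0: 120 - 2q_C - (q_Y) = 0.
Yarrow's profit: π_Y = (167 - Q)q_Y - (32q_Y). Setting ∂π_Y/∂q_Y = 0: 135 - 2q_Y - (q_C) = 0.
Rearranging gives the reaction functions q_C = (120 - q_Y)/2 and q_Y = (135 - q_C)/2.
Solving the pair: q_C = 35, q_Y = 50.
Total output Q = 35 + 50 = 85.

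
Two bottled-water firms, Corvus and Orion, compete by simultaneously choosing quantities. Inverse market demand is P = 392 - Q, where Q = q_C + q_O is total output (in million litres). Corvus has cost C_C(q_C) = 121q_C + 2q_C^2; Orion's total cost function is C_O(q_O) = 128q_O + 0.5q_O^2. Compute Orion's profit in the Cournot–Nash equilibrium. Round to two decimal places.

Corvus's profit: π_C = (392 - Q)q_C - (121q_C + 2q_C²). Setting ∂π_C/∂q_C = 0: 271 - 6q_C - (q_O) = 0.
Orion's profit: π_O = (392 - Q)q_O - (128q_O + (1/2)q_O²). Setting ∂π_O/∂q_O = 0: 264 - 3q_O - (q_C) = 0.
So q_C = (271 - q_O)/6 and q_O = (264 - q_C)/3.
Substituting one into the other gives q_C = 549/17 and q_O = 1313/17.
Price P = 392 - 1862/17 = 282.4706.
Orion's profit: 282.4706·(1313/17) - 128·(1313/17) - (1/2)(1313/17)² = 8947.9360.

8947.94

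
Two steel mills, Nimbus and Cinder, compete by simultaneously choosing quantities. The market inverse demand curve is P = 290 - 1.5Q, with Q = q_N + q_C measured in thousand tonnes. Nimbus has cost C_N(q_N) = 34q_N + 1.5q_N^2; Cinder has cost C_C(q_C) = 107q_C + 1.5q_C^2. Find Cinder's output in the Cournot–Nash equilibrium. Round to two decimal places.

Nimbus's profit: π_N = (290 - 1.5Q)q_N - (34q_N + (3/2)q_N²). Setting ∂π_N/∂q_N = 0: 256 - 6q_N - (3/2)(q_C) = 0.
Cinder's first-order condition: 183 - 6q_C - (3/2)(q_N) = 0.
So q_N = (256 - (3/2)q_C)/6 and q_C = (183 - (3/2)q_N)/6.
Solving the pair: q_N = 1682/45, q_C = 952/45.

21.16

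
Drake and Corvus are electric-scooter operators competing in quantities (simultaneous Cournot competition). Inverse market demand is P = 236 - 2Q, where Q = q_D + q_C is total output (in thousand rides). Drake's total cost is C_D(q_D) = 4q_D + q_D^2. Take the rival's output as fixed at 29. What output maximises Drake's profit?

With the rival's output fixed at 29, Drake's profit is π_D = (236 - 2·29 - 2q_D)q_D - (4q_D + q_D²) = (178 - 2q_D)q_D - (4q_D + q_D²).
∂π_D/∂q_D = 174 - 6q_D = 0, so q_D = 29.

29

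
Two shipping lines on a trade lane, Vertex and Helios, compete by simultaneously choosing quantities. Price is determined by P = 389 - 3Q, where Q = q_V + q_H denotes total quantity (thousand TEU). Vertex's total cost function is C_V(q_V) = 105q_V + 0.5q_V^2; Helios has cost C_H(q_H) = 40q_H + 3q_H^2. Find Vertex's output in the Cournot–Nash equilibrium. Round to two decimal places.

31.48

Vertex's profit: π_V = (389 - 3Q)q_V - (105q_V + (1/2)q_V²). Setting ∂π_V/∂q_V = 0: 284 - 7q_V - 3(q_H) = 0.
Helios's first-order condition: 349 - 12q_H - 3(q_V) = 0.
So q_V = (284 - 3q_H)/7 and q_H = (349 - 3q_V)/12.
Solving the pair: q_V = 787/25, q_H = 1591/75.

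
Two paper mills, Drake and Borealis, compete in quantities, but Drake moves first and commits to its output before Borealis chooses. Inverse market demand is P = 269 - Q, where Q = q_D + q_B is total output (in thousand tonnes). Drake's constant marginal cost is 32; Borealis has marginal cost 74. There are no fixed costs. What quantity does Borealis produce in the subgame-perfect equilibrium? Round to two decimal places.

27.75

Solve by backward induction. Given q_D, the follower Borealis maximises π_B = (269 - q_D - q_B)q_B - 74q_B.
Setting the follower's marginal profit to zero, 195 - q_D - 2q_B = 0, i.e. q_B = (195 - q_D)/2.
Drake substitutes q_B(q_D) into its own profit: π_D = q_D(269 - q_D - (195 - q_D)/2) - 32q_D = (343/2 - (1/2)q_D)q_D - 32q_D.
Leader FOC: 279/2 - q_D = 0, so q_D = 279/2.
Then q_B = (195 - 279/2)/2 = 111/4.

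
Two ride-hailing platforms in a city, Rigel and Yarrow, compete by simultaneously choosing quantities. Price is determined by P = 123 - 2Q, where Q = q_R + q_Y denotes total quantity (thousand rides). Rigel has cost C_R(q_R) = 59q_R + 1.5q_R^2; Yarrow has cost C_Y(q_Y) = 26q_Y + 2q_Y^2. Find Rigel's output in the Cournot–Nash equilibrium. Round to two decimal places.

Rigel's profit: π_R = (123 - 2Q)q_R - (59q_R + (3/2)q_R²). Setting ∂π_R/∂q_R = 0: 64 - 7q_R - 2(q_Y) = 0.
Yarrow's first-order condition: 97 - 8q_Y - 2(q_R) = 0.
Best responses: q_R = (64 - 2q_Y)/7, q_Y = (97 - 2q_R)/8.
Substituting one into the other gives q_R = 159/26 and q_Y = 551/52.

6.12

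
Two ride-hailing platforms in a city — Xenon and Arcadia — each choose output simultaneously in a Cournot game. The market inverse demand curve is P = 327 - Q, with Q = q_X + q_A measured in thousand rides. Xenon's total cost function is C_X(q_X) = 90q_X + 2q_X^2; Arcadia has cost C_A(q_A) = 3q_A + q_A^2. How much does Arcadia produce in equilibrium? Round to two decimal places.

74.22

Xenon's profit: π_X = (327 - Q)q_X - (90q_X + 2q_X²). Setting ∂π_X/∂q_X = 0: 237 - 6q_X - (q_A) = 0.
Arcadia's first-order condition: 324 - 4q_A - (q_X) = 0.
So q_X = (237 - q_A)/6 and q_A = (324 - q_X)/4.
Solving the pair: q_X = 624/23, q_A = 1707/23.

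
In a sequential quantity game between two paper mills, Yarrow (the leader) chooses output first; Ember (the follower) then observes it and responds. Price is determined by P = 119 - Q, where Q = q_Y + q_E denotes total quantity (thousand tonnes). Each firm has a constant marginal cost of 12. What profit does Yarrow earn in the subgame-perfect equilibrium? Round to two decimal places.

The follower Ember best-responds to any q_Y: π_E = (119 - Q)q_E - 12q_E.
Setting the follower's marginal profit to zero, 107 - q_Y - 2q_E = 0, i.e. q_E = (107 - q_Y)/2.
Yarrow substitutes q_E(q_Y) into its own profit: π_Y = q_Y(119 - q_Y - (107 - q_Y)/2) - 12q_Y = (131/2 - (1/2)q_Y)q_Y - 12q_Y.
Maximising: ∂π_Y/∂q_Y = 107/2 - q_Y = 0, giving q_Y = 107/2.
Then q_E = (107 - 107/2)/2 = 107/4.
Price P = 119 - 321/4 = 155/4.
Yarrow's profit: (155/4 - 12)·(107/2) = 1431.1250.

1431.13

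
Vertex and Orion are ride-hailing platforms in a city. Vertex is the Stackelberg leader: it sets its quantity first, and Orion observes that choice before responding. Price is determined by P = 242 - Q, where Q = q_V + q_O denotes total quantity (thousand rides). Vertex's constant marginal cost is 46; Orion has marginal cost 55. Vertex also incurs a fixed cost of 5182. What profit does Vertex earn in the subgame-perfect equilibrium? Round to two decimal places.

The follower Orion best-responds to any q_V: π_O = (242 - Q)q_O - 55q_O.
Follower FOC: 187 - q_V - 2q_O = 0, so q_O(q_V) = (187 - q_V)/2.
Vertex substitutes q_O(q_V) into its own profit: π_V = q_V(242 - q_V - (187 - q_V)/2) - 46q_V = (297/2 - (1/2)q_V)q_V - 46q_V.
The leader's first-order condition 205/2 - q_V = 0 yields q_V = 205/2.
Then q_O = (187 - 205/2)/2 = 169/4.
Price P = 242 - 579/4 = 389/4.
Vertex's profit: (389/4 - 46)·(205/2) - 5182 = 569/8.

71.13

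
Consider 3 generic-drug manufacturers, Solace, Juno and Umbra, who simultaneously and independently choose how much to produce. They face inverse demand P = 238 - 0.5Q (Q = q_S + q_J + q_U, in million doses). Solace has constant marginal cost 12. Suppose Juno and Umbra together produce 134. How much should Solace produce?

159

With rivals' combined output fixed at 134, Solace's profit is π_S = (238 - (1/2)·134 - (1/2)q_S)q_S - (12q_S) = (171 - (1/2)q_S)q_S - (12q_S).
∂π_S/∂q_S = 159 - q_S = 0, so q_S = 159.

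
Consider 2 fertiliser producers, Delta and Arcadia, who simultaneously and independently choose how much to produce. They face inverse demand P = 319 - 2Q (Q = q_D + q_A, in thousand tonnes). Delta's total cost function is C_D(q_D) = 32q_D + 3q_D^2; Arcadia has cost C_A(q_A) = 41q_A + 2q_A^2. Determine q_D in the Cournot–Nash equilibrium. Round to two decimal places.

22.89

Delta's profit: π_D = (319 - 2Q)q_D - (32q_D + 3q_D²). Setting ∂π_D/∂q_D = 0: 287 - 10q_D - 2(q_A) = 0.
Arcadia's first-order condition: 278 - 8q_A - 2(q_D) = 0.
Rearranging gives the reaction functions q_D = (287 - 2q_A)/10 and q_A = (278 - 2q_D)/8.
Solving the pair: q_D = 435/19, q_A = 1103/38.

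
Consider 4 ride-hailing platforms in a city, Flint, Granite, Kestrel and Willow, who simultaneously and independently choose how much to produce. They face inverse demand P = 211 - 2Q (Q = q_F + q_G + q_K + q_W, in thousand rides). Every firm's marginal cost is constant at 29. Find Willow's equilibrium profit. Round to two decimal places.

662.48

A representative firm's profit is π_i = q_i(211 - 2Q) - 29q_i.
Setting ∂π_i/∂q_i = 0 with rivals' quantities fixed: 182 - 4q_i - 2·Σ_{j≠i} q_j = 0.
With identical firms every q_j equals q_i, so Σ_{j≠i} q_j = 3q_i and 182 = 10q_i, giving q_i = 91/5.
Price P = 211 - 2·(364/5) = 327/5.
Willow's profit: (327/5 - 29)·(91/5) = 662.4800.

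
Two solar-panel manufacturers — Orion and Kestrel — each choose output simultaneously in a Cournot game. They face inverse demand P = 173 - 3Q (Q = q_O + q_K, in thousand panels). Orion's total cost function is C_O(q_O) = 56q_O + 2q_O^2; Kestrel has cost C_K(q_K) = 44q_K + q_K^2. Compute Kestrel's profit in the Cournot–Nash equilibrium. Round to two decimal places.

Orion's profit: π_O = (173 - 3Q)q_O - (56q_O + 2q_O²). Setting ∂π_O/∂q_O = 0: 117 - 10q_O - 3(q_K) = 0.
Kestrel's profit: π_K = (173 - 3Q)q_K - (44q_K + q_K²). Setting ∂π_K/∂q_K = 0: 129 - 8q_K - 3(q_O) = 0.
So q_O = (117 - 3q_K)/10 and q_K = (129 - 3q_O)/8.
Substituting one into the other gives q_O = 549/71 and q_K = 939/71.
Price P = 173 - 3·(1488/71) = 110.1268.
Kestrel's profit: 110.1268·(939/71) - 44·(939/71) - (939/71)² = 699.6398.

699.64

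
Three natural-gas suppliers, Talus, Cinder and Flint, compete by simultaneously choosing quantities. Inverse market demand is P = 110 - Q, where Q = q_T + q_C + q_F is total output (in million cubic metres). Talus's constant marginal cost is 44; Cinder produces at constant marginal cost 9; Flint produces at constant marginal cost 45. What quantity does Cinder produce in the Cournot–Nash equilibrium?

Talus's profit: π_T = (110 - Q)q_T - (44q_T). Setting ∂π_T/∂q_T = 0: 66 - 2q_T - (q_C + q_F) = 0.
Cinder's profit: π_C = (110 - Q)q_C - (9q_C). Setting ∂π_C/∂q_C = 0: 101 - 2q_C - (q_T + q_F) = 0.
Flint's first-order condition: 65 - 2q_F - (q_T + q_C) = 0.
Summing all 3 equations gives 232 − 4Q = 0, hence Q = 58.
Back-substituting: q_T = (66 − 58) = 8, q_C = (101 − 58) = 43, q_F = (65 − 58) = 7.

43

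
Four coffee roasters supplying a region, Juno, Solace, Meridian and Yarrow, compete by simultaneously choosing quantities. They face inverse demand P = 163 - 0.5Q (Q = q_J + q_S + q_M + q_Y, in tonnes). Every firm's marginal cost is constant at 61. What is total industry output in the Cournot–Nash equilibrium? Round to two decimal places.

163.20

A representative firm's profit is π_i = q_i(163 - 0.5Q) - 61q_i.
Setting ∂π_i/∂q_i = 0 with rivals' quantities fixed: 102 - q_i - (1/2)·Σ_{j≠i} q_j = 0.
By symmetry each firm produces the same amount; substituting Σ_{j≠i} q_j = 3q_i yields q_i = 102/(5/2) = 204/5.
Total output Q = 204/5 + 204/5 + 204/5 + 204/5 = 816/5.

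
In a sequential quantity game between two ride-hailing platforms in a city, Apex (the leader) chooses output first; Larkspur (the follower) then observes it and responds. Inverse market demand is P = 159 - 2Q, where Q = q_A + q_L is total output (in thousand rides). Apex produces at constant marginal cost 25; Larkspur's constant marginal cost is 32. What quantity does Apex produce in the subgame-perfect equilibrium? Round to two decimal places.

The follower Larkspur best-responds to any q_A: π_L = (159 - 2Q)q_L - 32q_L.
∂π_L/∂q_L = 127 - 2q_A - 4q_L = 0 gives the reaction function q_L = (127 - 2q_A)/4.
The leader anticipates this reaction. Substituting into P = 159 - 2Q gives P = 191/2 - q_A, so π_A = (191/2 - q_A)q_A - 25q_A.
Maximising: ∂π_A/∂q_A = 141/2 - 2q_A = 0, giving q_A = 141/4.
Then q_L = (127 - 2·(141/4))/4 = 113/8.

35.25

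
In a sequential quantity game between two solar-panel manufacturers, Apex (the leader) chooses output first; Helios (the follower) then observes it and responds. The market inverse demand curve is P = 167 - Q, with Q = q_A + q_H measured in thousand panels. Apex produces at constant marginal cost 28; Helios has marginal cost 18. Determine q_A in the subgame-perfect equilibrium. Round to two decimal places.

64.50

Solve by backward induction. Given q_A, the follower Helios maximises π_H = (167 - q_A - q_H)q_H - 18q_H.
∂π_H/∂q_H = 149 - q_A - 2q_H = 0 gives the reaction function q_H = (149 - q_A)/2.
Apex substitutes q_H(q_A) into its own profit: π_A = q_A(167 - q_A - (149 - q_A)/2) - 28q_A = (185/2 - (1/2)q_A)q_A - 28q_A.
The leader's first-order condition 129/2 - q_A = 0 yields q_A = 129/2.
Then q_H = (149 - 129/2)/2 = 169/4.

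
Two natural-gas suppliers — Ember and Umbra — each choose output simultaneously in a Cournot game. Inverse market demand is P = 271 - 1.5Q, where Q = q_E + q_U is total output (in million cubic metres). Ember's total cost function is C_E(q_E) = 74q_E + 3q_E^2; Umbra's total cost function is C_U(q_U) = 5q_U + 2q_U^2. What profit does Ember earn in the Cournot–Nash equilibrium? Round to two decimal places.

1171.04

Ember's profit: π_E = (271 - 1.5Q)q_E - (74q_E + 3q_E²). Setting ∂π_E/∂q_E = 0: 197 - 9q_E - (3/2)(q_U) = 0.
Umbra's profit: π_U = (271 - 1.5Q)q_U - (5q_U + 2q_U²). Setting ∂π_U/∂q_U = 0: 266 - 7q_U - (3/2)(q_E) = 0.
Rearranging gives the reaction functions q_E = (197 - (3/2)q_U)/9 and q_U = (266 - (3/2)q_E)/7.
Substituting one into the other gives q_E = 16.1317 and q_U = 34.5432.
Price P = 271 - (3/2)·50.6749 = 194.9877.
Ember's profit: 194.9877·16.1317 - 74·16.1317 - 3·16.1317² = 1171.0410.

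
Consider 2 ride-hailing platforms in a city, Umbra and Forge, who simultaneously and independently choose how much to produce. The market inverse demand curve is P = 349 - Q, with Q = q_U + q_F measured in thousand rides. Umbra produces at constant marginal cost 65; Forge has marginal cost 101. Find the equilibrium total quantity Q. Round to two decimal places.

Umbra's profit: π_U = (349 - Q)q_U - (65q_U). Setting ∂π_U/∂q_U = 0: 284 - 2q_U - (q_F) = 0.
Forge's first-order condition: 248 - 2q_F - (q_U) = 0.
Best responses: q_U = (284 - q_F)/2, q_F = (248 - q_U)/2.
Solving the pair: q_U = 320/3, q_F = 212/3.
Total output Q = 320/3 + 212/3 = 532/3.

177.33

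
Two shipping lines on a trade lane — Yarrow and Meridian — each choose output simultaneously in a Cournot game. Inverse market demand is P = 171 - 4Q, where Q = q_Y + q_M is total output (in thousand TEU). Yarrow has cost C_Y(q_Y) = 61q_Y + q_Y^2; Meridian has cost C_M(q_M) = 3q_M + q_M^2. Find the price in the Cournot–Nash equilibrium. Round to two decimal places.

Yarrow's profit: π_Y = (171 - 4Q)q_Y - (61q_Y + q_Y²). Setting ∂π_Y/∂q_Y = 0: 110 - 10q_Y - 4(q_M) = 0.
Meridian's profit: π_M = (171 - 4Q)q_M - (3q_M + q_M²). Setting ∂π_M/∂q_M = 0: 168 - 10q_M - 4(q_Y) = 0.
So q_Y = (110 - 4q_M)/10 and q_M = (168 - 4q_Y)/10.
Solving the pair: q_Y = 107/21, q_M = 310/21.
Total output Q = 139/7, so price P = 171 - 4·(139/7) = 641/7.

91.57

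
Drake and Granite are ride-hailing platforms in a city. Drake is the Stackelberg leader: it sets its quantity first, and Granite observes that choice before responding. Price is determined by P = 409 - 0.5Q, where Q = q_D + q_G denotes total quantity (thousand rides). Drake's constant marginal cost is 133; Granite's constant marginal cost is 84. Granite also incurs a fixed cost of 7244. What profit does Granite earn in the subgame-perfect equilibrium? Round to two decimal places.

Solve by backward induction. Given q_D, the follower Granite maximises π_G = (409 - (1/2)q_D - (1/2)q_G)q_G - 84q_G.
Setting the follower's marginal profit to zero, 325 - (1/2)q_D - q_G = 0, i.e. q_G = (325 - (1/2)q_D).
The leader anticipates this reaction. Substituting into P = 409 - 0.5Q gives P = 493/2 - (1/4)q_D, so π_D = (493/2 - (1/4)q_D)q_D - 133q_D.
Maximising: ∂π_D/∂q_D = 227/2 - (1/2)q_D = 0, giving q_D = 227.
Then q_G = (325 - (1/2)·227) = 423/2.
Price P = 409 - (1/2)·(877/2) = 759/4.
Granite's profit: (759/4 - 84)·(423/2) - 7244 = 15122.1250.

15122.13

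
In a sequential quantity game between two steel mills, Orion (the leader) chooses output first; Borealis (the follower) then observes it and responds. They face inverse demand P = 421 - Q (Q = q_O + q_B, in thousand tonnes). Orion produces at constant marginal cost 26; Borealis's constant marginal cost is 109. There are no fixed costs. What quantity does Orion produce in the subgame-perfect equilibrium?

The follower Borealis best-responds to any q_O: π_B = (421 - Q)q_B - 109q_B.
Setting the follower's marginal profit to zero, 312 - q_O - 2q_B = 0, i.e. q_B = (312 - q_O)/2.
Orion substitutes q_B(q_O) into its own profit: π_O = q_O(421 - q_O - (312 - q_O)/2) - 26q_O = (265 - (1/2)q_O)q_O - 26q_O.
Maximising: ∂π_O/∂q_O = 239 - q_O = 0, giving q_O = 239.
Then q_B = (312 - 239)/2 = 73/2.

239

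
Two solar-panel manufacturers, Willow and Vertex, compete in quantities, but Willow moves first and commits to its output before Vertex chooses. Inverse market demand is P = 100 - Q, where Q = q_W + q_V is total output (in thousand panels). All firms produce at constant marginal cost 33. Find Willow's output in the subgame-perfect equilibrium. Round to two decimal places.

The follower Vertex best-responds to any q_W: π_V = (100 - Q)q_V - 33q_V.
Follower FOC: 67 - q_W - 2q_V = 0, so q_V(q_W) = (67 - q_W)/2.
Willow substitutes q_V(q_W) into its own profit: π_W = q_W(100 - q_W - (67 - q_W)/2) - 33q_W = (133/2 - (1/2)q_W)q_W - 33q_W.
Leader FOC: 67/2 - q_W = 0, so q_W = 67/2.
Then q_V = (67 - 67/2)/2 = 67/4.

33.50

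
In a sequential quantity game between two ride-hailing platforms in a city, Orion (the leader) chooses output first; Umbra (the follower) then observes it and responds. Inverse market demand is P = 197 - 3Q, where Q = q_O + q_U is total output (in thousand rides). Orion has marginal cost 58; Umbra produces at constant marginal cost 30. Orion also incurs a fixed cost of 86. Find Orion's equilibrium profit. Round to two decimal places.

Solve by backward induction. Given q_O, the follower Umbra maximises π_U = (197 - 3q_O - 3q_U)q_U - 30q_U.
Follower FOC: 167 - 3q_O - 6q_U = 0, so q_U(q_O) = (167 - 3q_O)/6.
The leader anticipates this reaction. Substituting into P = 197 - 3Q gives P = 227/2 - (3/2)q_O, so π_O = (227/2 - (3/2)q_O)q_O - 58q_O.
Leader FOC: 111/2 - 3q_O = 0, so q_O = 37/2.
Then q_U = (167 - 3·(37/2))/6 = 223/12.
Price P = 197 - 3·(445/12) = 343/4.
Orion's profit: (343/4 - 58)·(37/2) - 86 = 427.3750.

427.38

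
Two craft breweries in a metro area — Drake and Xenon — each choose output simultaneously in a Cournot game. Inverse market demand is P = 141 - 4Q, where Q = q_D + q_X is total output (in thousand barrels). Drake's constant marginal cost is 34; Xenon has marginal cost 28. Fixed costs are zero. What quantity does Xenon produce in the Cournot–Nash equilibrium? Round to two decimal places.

Drake's profit: π_D = (141 - 4Q)q_D - (34q_D). Setting ∂π_D/∂q_D = 0: 107 - 8q_D - 4(q_X) = 0.
Xenon's profit: π_X = (141 - 4Q)q_X - (28q_X). Setting ∂π_X/∂q_X = 0: 113 - 8q_X - 4(q_D) = 0.
Best responses: q_D = (107 - 4q_X)/8, q_X = (113 - 4q_D)/8.
Substituting one into the other gives q_D = 101/12 and q_X = 119/12.

9.92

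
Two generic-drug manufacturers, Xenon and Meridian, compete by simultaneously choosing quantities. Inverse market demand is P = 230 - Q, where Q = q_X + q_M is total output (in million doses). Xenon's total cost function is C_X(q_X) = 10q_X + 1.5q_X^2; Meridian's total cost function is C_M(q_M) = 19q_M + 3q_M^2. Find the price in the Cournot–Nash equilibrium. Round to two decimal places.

Xenon's profit: π_X = (230 - Q)q_X - (10q_X + (3/2)q_X²). Setting ∂π_X/∂q_X = 0: 220 - 5q_X - (q_M) = 0.
Meridian's first-order condition: 211 - 8q_M - (q_X) = 0.
Rearranging gives the reaction functions q_X = (220 - q_M)/5 and q_M = (211 - q_X)/8.
Solving the pair: q_X = 1549/39, q_M = 835/39.
Total output Q = 61.1282, so price P = 230 - 61.1282 = 168.8718.

168.87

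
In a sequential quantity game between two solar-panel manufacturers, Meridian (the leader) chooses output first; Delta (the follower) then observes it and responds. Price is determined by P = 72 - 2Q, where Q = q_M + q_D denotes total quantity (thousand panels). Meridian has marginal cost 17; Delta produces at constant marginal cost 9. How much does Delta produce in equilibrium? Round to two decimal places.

9.88

The follower Delta best-responds to any q_M: π_D = (72 - 2Q)q_D - 9q_D.
Setting the follower's marginal profit to zero, 63 - 2q_M - 4q_D = 0, i.e. q_D = (63 - 2q_M)/4.
The leader anticipates this reaction. Substituting into P = 72 - 2Q gives P = 81/2 - q_M, so π_M = (81/2 - q_M)q_M - 17q_M.
The leader's first-order condition 47/2 - 2q_M = 0 yields q_M = 47/4.
Then q_D = (63 - 2·(47/4))/4 = 79/8.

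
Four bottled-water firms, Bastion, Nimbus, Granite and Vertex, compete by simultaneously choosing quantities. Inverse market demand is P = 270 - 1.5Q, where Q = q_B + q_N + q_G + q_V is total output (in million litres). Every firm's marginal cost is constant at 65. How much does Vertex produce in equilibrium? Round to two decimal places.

27.33

Each firm earns π_i = (270 - 1.5Q)q_i - 65q_i.
First-order condition (treating rivals' output as given): 205 - 3q_i - (3/2)·Σ_{j≠i} q_j = 0.
With identical firms every q_j equals q_i, so Σ_{j≠i} q_j = 3q_i and 205 = (15/2)q_i, giving q_i = 82/3.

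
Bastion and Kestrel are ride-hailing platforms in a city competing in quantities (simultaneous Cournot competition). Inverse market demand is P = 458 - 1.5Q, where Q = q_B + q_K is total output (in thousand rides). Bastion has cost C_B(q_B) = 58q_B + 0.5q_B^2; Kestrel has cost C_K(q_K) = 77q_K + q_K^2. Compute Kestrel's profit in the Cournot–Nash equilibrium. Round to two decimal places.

Bastion's profit: π_B = (458 - 1.5Q)q_B - (58q_B + (1/2)q_B²). Setting ∂π_B/∂q_B = 0: 400 - 4q_B - (3/2)(q_K) = 0.
Kestrel's first-order condition: 381 - 5q_K - (3/2)(q_B) = 0.
Rearranging gives the reaction functions q_B = (400 - (3/2)q_K)/4 and q_K = (381 - (3/2)q_B)/5.
Solving the pair: q_B = 80.4789, q_K = 52.0563.
Price P = 458 - (3/2)·132.5352 = 259.1972.
Kestrel's profit: 259.1972·52.0563 - 77·52.0563 - 52.0563² = 6774.6558.

6774.66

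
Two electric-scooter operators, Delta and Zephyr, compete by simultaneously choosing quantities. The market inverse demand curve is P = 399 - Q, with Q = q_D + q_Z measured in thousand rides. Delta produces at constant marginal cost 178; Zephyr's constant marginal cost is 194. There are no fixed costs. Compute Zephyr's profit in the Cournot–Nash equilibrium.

Delta's profit: π_D = (399 - Q)q_D - (178q_D). Setting ∂π_D/∂q_D = 0: 221 - 2q_D - (q_Z) = 0.
Zephyr's profit: π_Z = (399 - Q)q_Z - (194q_Z). Setting ∂π_Z/∂q_Z = 0: 205 - 2q_Z - (q_D) = 0.
So q_D = (221 - q_Z)/2 and q_Z = (205 - q_D)/2.
Solving the pair: q_D = 79, q_Z = 63.
Price P = 399 - 142 = 257.
Zephyr's profit: (257 - 194)·63 = 3969.

3969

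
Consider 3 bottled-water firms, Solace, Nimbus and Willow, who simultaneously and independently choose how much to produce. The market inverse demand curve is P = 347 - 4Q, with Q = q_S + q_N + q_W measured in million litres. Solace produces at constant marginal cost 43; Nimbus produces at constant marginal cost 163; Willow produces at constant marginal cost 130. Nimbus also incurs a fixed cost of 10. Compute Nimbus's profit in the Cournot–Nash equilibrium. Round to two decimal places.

5.02

Solace's profit: π_S = (347 - 4Q)q_S - (43q_S). Setting ∂π_S/∂q_S = 0: 304 - 8q_S - 4(q_N + q_W) = 0.
Nimbus's profit: π_N = (347 - 4Q)q_N - (163q_N). Setting ∂π_N/∂q_N = 0: 184 - 8q_N - 4(q_S + q_W) = 0.
Willow's profit: π_W = (347 - 4Q)q_W - (130q_W). Setting ∂π_W/∂q_W = 0: 217 - 8q_W - 4(q_S + q_N) = 0.
Adding the 3 conditions: 705 − 8Q − 8Q = 0, i.e. Q = 705/16.
Back-substituting: q_S = (304 − 705/4)/4 = 511/16, q_N = (184 − 705/4)/4 = 31/16, q_W = (217 − 705/4)/4 = 163/16.
Price P = 347 - 4·(705/16) = 683/4.
Nimbus's profit: (683/4 - 163)·(31/16) - 10 = 321/64.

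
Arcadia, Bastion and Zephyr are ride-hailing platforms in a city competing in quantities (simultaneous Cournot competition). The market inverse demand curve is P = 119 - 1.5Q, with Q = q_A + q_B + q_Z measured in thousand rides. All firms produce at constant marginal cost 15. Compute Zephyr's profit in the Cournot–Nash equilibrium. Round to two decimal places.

450.67

Each firm earns π_i = (119 - 1.5Q)q_i - 15q_i.
First-order condition (treating rivals' output as given): 104 - 3q_i - (3/2)·Σ_{j≠i} q_j = 0.
By symmetry each firm produces the same amount; substituting Σ_{j≠i} q_j = 2q_i yields q_i = 104/6 = 52/3.
Price P = 119 - (3/2)·52 = 41.
Zephyr's profit: (41 - 15)·(52/3) = 1352/3.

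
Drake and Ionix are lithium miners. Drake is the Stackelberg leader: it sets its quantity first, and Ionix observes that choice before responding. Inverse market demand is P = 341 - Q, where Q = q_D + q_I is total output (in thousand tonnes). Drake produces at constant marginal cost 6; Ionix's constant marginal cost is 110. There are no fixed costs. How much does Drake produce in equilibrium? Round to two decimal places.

219.50

Solve by backward induction. Given q_D, the follower Ionix maximises π_I = (341 - q_D - q_I)q_I - 110q_I.
Follower FOC: 231 - q_D - 2q_I = 0, so q_I(q_D) = (231 - q_D)/2.
Drake substitutes q_I(q_D) into its own profit: π_D = q_D(341 - q_D - (231 - q_D)/2) - 6q_D = (451/2 - (1/2)q_D)q_D - 6q_D.
Leader FOC: 439/2 - q_D = 0, so q_D = 439/2.
Then q_I = (231 - 439/2)/2 = 23/4.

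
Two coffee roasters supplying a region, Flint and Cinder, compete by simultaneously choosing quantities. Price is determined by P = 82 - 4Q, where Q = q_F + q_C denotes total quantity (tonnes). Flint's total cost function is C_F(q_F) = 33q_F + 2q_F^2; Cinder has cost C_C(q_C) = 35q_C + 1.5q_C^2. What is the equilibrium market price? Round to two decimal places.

Flint's profit: π_F = (82 - 4Q)q_F - (33q_F + 2q_F²). Setting ∂π_F/∂q_F = 0: 49 - 12q_F - 4(q_C) = 0.
Cinder's first-order condition: 47 - 11q_C - 4(q_F) = 0.
Rearranging gives the reaction functions q_F = (49 - 4q_C)/12 and q_C = (47 - 4q_F)/11.
Substituting one into the other gives q_F = 351/116 and q_C = 92/29.
Total output Q = 719/116, so price P = 82 - 4·(719/116) = 1659/29.

57.21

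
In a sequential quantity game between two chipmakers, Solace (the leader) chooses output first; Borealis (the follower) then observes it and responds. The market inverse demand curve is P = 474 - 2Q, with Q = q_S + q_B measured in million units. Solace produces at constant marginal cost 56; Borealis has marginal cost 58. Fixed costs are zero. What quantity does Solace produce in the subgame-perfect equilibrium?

The follower Borealis best-responds to any q_S: π_B = (474 - 2Q)q_B - 58q_B.
Follower FOC: 416 - 2q_S - 4q_B = 0, so q_B(q_S) = (416 - 2q_S)/4.
Solace substitutes q_B(q_S) into its own profit: π_S = q_S(474 - 2q_S - (416 - 2q_S)/2) - 56q_S = (266 - q_S)q_S - 56q_S.
The leader's first-order condition 210 - 2q_S = 0 yields q_S = 105.
Then q_B = (416 - 2·105)/4 = 103/2.

105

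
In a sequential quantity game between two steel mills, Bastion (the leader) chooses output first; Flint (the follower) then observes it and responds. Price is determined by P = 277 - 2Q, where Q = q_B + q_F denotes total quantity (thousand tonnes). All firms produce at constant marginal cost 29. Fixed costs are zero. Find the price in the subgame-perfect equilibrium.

91

The follower Flint best-responds to any q_B: π_F = (277 - 2Q)q_F - 29q_F.
∂π_F/∂q_F = 248 - 2q_B - 4q_F = 0 gives the reaction function q_F = (248 - 2q_B)/4.
Bastion substitutes q_F(q_B) into its own profit: π_B = q_B(277 - 2q_B - (248 - 2q_B)/2) - 29q_B = (153 - q_B)q_B - 29q_B.
The leader's first-order condition 124 - 2q_B = 0 yields q_B = 62.
Then q_F = (248 - 2·62)/4 = 31.
Total output Q = 93, so price P = 277 - 2·93 = 91.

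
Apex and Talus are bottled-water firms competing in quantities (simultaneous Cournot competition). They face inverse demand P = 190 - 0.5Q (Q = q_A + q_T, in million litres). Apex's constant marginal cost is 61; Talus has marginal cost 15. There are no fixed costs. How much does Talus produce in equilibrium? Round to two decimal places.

Apex's profit: π_A = (190 - 0.5Q)q_A - (61q_A). Setting ∂π_A/∂q_A = 0: 129 - q_A - (1/2)(q_T) = 0.
Talus's first-order condition: 175 - q_T - (1/2)(q_A) = 0.
Rearranging gives the reaction functions q_A = (129 - (1/2)q_T) and q_T = (175 - (1/2)q_A).
Substituting one into the other gives q_A = 166/3 and q_T = 442/3.

147.33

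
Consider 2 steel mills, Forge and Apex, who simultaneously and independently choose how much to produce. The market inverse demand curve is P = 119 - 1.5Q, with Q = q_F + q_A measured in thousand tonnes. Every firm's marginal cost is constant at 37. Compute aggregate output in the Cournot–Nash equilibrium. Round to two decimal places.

36.44

A representative firm's profit is π_i = q_i(119 - 1.5Q) - 37q_i.
First-order condition (treating rivals' output as given): 82 - 3q_i - (3/2)q_j = 0.
By symmetry each firm produces the same amount; substituting q_j = q_i yields q_i = 82/(9/2) = 164/9.
Total output Q = 164/9 + 164/9 = 328/9.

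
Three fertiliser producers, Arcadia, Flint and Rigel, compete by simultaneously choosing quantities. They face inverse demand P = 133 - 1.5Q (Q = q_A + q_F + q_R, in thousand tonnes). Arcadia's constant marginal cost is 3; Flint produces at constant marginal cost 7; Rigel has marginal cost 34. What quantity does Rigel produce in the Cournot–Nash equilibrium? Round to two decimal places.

6.83

Arcadia's profit: π_A = (133 - 1.5Q)q_A - (3q_A). Setting ∂π_A/∂q_A = 0: 130 - 3q_A - (3/2)(q_F + q_R) = 0.
Flint's first-order condition: 126 - 3q_F - (3/2)(q_A + q_R) = 0.
Rigel's first-order condition: 99 - 3q_R - (3/2)(q_A + q_F) = 0.
Summing all 3 equations gives 355 − 6Q = 0, hence Q = 355/6.
Back-substituting: q_A = (130 − 355/4)/(3/2) = 55/2, q_F = (126 − 355/4)/(3/2) = 149/6, q_R = (99 − 355/4)/(3/2) = 41/6.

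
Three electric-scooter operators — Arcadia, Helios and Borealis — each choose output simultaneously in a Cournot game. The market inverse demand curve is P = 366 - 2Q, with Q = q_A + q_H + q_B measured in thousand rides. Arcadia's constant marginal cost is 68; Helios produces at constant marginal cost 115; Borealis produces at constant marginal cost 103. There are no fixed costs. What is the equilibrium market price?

163

Arcadia's profit: π_A = (366 - 2Q)q_A - (68q_A). Setting ∂π_A/∂q_A = 0: 298 - 4q_A - 2(q_H + q_B) = 0.
Helios's first-order condition: 251 - 4q_H - 2(q_A + q_B) = 0.
Borealis's profit: π_B = (366 - 2Q)q_B - (103q_B). Setting ∂π_B/∂q_B = 0: 263 - 4q_B - 2(q_A + q_H) = 0.
Summing all 3 equations gives 812 − 8Q = 0, hence Q = 203/2.
Back-substituting: q_A = (298 − 203)/2 = 95/2, q_H = (251 − 203)/2 = 24, q_B = (263 − 203)/2 = 30.
Total output Q = 203/2, so price P = 366 - 2·(203/2) = 163.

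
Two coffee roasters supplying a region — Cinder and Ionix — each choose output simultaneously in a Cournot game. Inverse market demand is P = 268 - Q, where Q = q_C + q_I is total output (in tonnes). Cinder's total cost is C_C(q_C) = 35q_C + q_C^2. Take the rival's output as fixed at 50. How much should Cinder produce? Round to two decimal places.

45.75

With the rival's output fixed at 50, Cinder's profit is π_C = (268 - 50 - q_C)q_C - (35q_C + q_C²) = (218 - q_C)q_C - (35q_C + q_C²).
∂π_C/∂q_C = 183 - 4q_C = 0, so q_C = 183/4.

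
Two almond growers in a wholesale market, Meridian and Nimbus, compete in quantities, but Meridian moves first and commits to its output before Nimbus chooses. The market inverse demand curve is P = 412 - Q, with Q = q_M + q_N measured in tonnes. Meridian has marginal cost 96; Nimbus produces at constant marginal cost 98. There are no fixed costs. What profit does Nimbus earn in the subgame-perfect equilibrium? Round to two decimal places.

The follower Nimbus best-responds to any q_M: π_N = (412 - Q)q_N - 98q_N.
∂π_N/∂q_N = 314 - q_M - 2q_N = 0 gives the reaction function q_N = (314 - q_M)/2.
Meridian substitutes q_N(q_M) into its own profit: π_M = q_M(412 - q_M - (314 - q_M)/2) - 96q_M = (255 - (1/2)q_M)q_M - 96q_M.
The leader's first-order condition 159 - q_M = 0 yields q_M = 159.
Then q_N = (314 - 159)/2 = 155/2.
Price P = 412 - 473/2 = 351/2.
Nimbus's profit: (351/2 - 98)·(155/2) = 6006.2500.

6006.25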